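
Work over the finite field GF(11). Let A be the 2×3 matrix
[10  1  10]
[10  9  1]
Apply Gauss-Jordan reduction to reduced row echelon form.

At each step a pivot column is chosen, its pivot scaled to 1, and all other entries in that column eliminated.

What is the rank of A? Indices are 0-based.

rank = 2

pivot(0,0)=10: scale R0 → (1, 10, 1)
  clear (1,0): R1 −= (10)R0 → (0, 8, 2)
pivot(1,1)=8: scale R1 → (0, 1, 3)
  clear (0,1): R0 −= (10)R1 → (1, 0, 4)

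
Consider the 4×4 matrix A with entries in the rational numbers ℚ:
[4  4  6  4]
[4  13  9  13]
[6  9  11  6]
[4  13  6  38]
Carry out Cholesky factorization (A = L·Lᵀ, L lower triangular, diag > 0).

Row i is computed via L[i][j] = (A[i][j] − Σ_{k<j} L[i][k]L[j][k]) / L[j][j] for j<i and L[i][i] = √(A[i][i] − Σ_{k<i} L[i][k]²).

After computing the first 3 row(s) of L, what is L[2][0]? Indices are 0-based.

Step 1: L[0][0] = √(4) = 2.
  L[1][0] = (4) / L[0][0] = 2.
Step 2: L[1][1] = √(9) = 3.
  L[2][0] = (6) / L[0][0] = 3.
  L[2][1] = (3) / L[1][1] = 1.
Step 3: L[2][2] = √(1) = 1.

L[2][0] = 3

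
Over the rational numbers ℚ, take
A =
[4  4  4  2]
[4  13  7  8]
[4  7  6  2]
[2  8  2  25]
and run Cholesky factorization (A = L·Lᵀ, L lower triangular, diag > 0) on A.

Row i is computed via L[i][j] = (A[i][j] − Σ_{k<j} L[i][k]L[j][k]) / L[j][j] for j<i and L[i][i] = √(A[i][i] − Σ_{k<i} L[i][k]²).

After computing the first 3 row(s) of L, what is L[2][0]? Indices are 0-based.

L[2][0] = 2

Step 1: L[0][0] = √(4) = 2.
  L[1][0] = (4) / L[0][0] = 2.
Step 2: L[1][1] = √(9) = 3.
  L[2][0] = (4) / L[0][0] = 2.
  L[2][1] = (3) / L[1][1] = 1.
Step 3: L[2][2] = √(1) = 1.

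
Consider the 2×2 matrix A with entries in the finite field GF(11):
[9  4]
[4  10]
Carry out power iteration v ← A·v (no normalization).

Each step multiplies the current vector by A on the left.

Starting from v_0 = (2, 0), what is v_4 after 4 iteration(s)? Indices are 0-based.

v_0 = (2, 0).
v_1 = A·v_0 = (7, 8).
v_2 = A·v_1 = (7, 9).
v_3 = A·v_2 = (0, 8).
v_4 = A·v_3 = (10, 3).

v_4 = (10, 3)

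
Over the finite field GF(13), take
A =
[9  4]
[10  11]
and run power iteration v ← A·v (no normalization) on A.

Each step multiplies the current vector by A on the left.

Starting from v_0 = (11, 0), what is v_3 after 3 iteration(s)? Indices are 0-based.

v_0 = (11, 0).
v_1 = A·v_0 = (8, 6).
v_2 = A·v_1 = (5, 3).
v_3 = A·v_2 = (5, 5).

v_3 = (5, 5)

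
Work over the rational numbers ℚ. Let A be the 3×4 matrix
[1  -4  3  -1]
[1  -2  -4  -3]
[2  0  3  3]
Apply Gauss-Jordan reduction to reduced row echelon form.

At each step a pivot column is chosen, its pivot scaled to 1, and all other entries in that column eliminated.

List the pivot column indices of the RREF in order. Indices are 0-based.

pivot columns: 0, 1, 2

[1] R0 /= 1  ⇒  (1, -4, 3, -1)
     R1 -= 1·R0  ⇒  (0, 2, -7, -2)
     R2 -= 2·R0  ⇒  (0, 8, -3, 5)
[2] R1 /= 2  ⇒  (0, 1, -7/2, -1)
     R0 -= -4·R1  ⇒  (1, 0, -11, -5)
     R2 -= 8·R1  ⇒  (0, 0, 25, 13)
[3] R2 /= 25  ⇒  (0, 0, 1, 13/25)
     R0 -= -11·R2  ⇒  (1, 0, 0, 18/25)
     R1 -= -7/2·R2  ⇒  (0, 1, 0, 41/50)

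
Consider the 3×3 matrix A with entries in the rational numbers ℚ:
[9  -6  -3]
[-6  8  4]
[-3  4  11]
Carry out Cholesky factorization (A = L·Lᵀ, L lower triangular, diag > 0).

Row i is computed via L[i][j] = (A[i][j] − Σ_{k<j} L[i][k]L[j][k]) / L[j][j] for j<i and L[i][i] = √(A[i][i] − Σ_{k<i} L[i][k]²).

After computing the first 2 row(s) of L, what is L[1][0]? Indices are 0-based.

L[1][0] = -2

Step 1: L[0][0] = √(9) = 3.
  L[1][0] = (-6) / L[0][0] = -2.
Step 2: L[1][1] = √(4) = 2.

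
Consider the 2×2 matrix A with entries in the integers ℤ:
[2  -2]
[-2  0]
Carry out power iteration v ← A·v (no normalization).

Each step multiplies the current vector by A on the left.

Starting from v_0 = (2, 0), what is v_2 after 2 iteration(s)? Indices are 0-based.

v_0 = (2, 0).
v_1 = A·v_0 = (4, -4).
v_2 = A·v_1 = (16, -8).

v_2 = (16, -8)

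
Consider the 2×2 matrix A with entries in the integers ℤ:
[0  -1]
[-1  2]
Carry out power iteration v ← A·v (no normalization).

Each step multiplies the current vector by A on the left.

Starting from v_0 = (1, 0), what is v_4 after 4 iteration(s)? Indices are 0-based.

v_0 = (1, 0).
v_1 = A·v_0 = (0, -1).
v_2 = A·v_1 = (1, -2).
v_3 = A·v_2 = (2, -5).
v_4 = A·v_3 = (5, -12).

v_4 = (5, -12)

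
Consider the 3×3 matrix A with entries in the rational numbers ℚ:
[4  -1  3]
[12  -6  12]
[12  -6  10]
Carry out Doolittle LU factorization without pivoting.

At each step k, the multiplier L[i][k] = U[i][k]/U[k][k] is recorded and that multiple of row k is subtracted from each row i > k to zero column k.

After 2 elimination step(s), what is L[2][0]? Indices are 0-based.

L[2][0] = 3

k=0: U[0][0]=4
  eliminate (1,0): mult=3, new row 1: (0, -3, 3); set L[1][0]=3
  eliminate (2,0): mult=3, new row 2: (0, -3, 1); set L[2][0]=3
k=1: U[1][1]=-3
  eliminate (2,1): mult=1, new row 2: (0, 0, -2); set L[2][1]=1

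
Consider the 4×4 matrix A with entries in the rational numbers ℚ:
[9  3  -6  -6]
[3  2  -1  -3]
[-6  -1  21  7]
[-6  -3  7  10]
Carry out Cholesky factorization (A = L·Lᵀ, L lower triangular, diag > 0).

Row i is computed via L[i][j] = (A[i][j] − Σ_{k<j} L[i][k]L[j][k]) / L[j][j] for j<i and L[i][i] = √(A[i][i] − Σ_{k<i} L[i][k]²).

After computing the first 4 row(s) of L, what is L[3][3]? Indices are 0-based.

Step 1: L[0][0] = √(9) = 3.
  L[1][0] = (3) / L[0][0] = 1.
Step 2: L[1][1] = √(1) = 1.
  L[2][0] = (-6) / L[0][0] = -2.
  L[2][1] = (1) / L[1][1] = 1.
Step 3: L[2][2] = √(16) = 4.
  L[3][0] = (-6) / L[0][0] = -2.
  L[3][1] = (-1) / L[1][1] = -1.
  L[3][2] = (4) / L[2][2] = 1.
Step 4: L[3][3] = √(4) = 2.

L[3][3] = 2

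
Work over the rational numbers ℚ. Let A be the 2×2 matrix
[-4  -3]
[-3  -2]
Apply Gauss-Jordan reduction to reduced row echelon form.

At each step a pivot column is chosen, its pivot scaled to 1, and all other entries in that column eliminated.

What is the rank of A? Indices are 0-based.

pivot(0,0)=-4: scale R0 → (1, 3/4)
  clear (1,0): R1 −= (-3)R0 → (0, 1/4)
pivot(1,1)=1/4: scale R1 → (0, 1)
  clear (0,1): R0 −= (3/4)R1 → (1, 0)

rank = 2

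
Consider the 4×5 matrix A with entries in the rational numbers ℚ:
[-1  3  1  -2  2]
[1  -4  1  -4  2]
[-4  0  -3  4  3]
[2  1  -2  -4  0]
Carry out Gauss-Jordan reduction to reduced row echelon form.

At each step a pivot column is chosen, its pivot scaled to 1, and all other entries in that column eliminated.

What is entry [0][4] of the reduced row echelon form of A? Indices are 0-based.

[1] R0 /= -1  ⇒  (1, -3, -1, 2, -2)
     R1 -= 1·R0  ⇒  (0, -1, 2, -6, 4)
     R2 -= -4·R0  ⇒  (0, -12, -7, 12, -5)
     R3 -= 2·R0  ⇒  (0, 7, 0, -8, 4)
[2] R1 /= -1  ⇒  (0, 1, -2, 6, -4)
     R0 -= -3·R1  ⇒  (1, 0, -7, 20, -14)
     R2 -= -12·R1  ⇒  (0, 0, -31, 84, -53)
     R3 -= 7·R1  ⇒  (0, 0, 14, -50, 32)
[3] R2 /= -31  ⇒  (0, 0, 1, -84/31, 53/31)
     R0 -= -7·R2  ⇒  (1, 0, 0, 32/31, -63/31)
     R1 -= -2·R2  ⇒  (0, 1, 0, 18/31, -18/31)
     R3 -= 14·R2  ⇒  (0, 0, 0, -374/31, 250/31)
[4] R3 /= -374/31  ⇒  (0, 0, 0, 1, -125/187)
     R0 -= 32/31·R3  ⇒  (1, 0, 0, 0, -251/187)
     R1 -= 18/31·R3  ⇒  (0, 1, 0, 0, -36/187)
     R2 -= -84/31·R3  ⇒  (0, 0, 1, 0, -19/187)

M[0][4] = -251/187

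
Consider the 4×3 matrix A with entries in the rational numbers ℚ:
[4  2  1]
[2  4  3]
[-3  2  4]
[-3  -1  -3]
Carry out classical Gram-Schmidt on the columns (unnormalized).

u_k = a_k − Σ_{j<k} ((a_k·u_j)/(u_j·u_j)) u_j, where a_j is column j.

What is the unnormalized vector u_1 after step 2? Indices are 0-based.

u_1 = (12/19, 63/19, 115/38, 1/38)

Step 1: u_0 = a_0 = (4, 2, -3, -3).
Step 2: u_1 = a_1 − (13/38)·u_0 = (12/19, 63/19, 115/38, 1/38).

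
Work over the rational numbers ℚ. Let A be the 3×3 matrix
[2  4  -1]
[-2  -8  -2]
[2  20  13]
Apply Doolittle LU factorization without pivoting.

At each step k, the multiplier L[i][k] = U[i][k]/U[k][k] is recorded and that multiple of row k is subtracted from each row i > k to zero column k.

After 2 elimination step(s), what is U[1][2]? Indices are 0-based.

Step 1: pivot at (0,0) is 2.
  row1 ← row1 − (-1)·row0  ⇒  L[1][0]=-1, U row1=(0, -4, -3)
  row2 ← row2 − (1)·row0  ⇒  L[2][0]=1, U row2=(0, 16, 14)
Step 2: pivot at (1,1) is -4.
  row2 ← row2 − (-4)·row1  ⇒  L[2][1]=-4, U row2=(0, 0, 2)

U[1][2] = -3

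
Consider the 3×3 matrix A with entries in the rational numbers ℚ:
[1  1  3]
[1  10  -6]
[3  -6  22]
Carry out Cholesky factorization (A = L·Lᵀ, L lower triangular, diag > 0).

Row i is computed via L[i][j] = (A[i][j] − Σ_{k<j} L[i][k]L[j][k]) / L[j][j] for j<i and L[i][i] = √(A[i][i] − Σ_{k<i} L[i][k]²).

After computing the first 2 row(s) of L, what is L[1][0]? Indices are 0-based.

L[1][0] = 1

Step 1: L[0][0] = √(1) = 1.
  L[1][0] = (1) / L[0][0] = 1.
Step 2: L[1][1] = √(9) = 3.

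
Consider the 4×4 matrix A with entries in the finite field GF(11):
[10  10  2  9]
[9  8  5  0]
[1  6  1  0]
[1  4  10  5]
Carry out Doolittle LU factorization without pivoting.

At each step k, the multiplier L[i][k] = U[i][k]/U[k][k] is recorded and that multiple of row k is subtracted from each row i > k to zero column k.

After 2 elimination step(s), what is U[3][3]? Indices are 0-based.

[col 0] pivot 10
  R1 -= 2*R0 → (0, 10, 1, 4)  (L[1][0] := 2)
  R2 -= 10*R0 → (0, 5, 3, 9)  (L[2][0] := 10)
  R3 -= 10*R0 → (0, 3, 1, 3)  (L[3][0] := 10)
[col 1] pivot 10
  R2 -= 6*R1 → (0, 0, 8, 7)  (L[2][1] := 6)
  R3 -= 8*R1 → (0, 0, 4, 4)  (L[3][1] := 8)

U[3][3] = 4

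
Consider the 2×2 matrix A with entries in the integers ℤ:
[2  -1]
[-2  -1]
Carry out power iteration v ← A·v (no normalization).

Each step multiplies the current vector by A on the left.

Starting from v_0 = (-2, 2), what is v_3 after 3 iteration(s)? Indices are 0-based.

v_3 = (-38, 18)

v_0 = (-2, 2).
v_1 = A·v_0 = (-6, 2).
v_2 = A·v_1 = (-14, 10).
v_3 = A·v_2 = (-38, 18).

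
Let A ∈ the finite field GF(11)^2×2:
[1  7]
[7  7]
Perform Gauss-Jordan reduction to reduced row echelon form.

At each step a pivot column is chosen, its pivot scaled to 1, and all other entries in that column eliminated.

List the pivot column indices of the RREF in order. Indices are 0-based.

[1] R0 /= 1  ⇒  (1, 7)
     R1 -= 7·R0  ⇒  (0, 2)
[2] R1 /= 2  ⇒  (0, 1)
     R0 -= 7·R1  ⇒  (1, 0)

pivot columns: 0, 1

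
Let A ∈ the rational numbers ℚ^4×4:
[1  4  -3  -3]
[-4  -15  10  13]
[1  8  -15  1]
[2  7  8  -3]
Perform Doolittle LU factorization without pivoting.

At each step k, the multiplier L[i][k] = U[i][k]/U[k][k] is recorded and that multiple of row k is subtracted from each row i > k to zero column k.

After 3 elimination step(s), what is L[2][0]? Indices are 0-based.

[col 0] pivot 1
  R1 -= -4*R0 → (0, 1, -2, 1)  (L[1][0] := -4)
  R2 -= 1*R0 → (0, 4, -12, 4)  (L[2][0] := 1)
  R3 -= 2*R0 → (0, -1, 14, 3)  (L[3][0] := 2)
[col 1] pivot 1
  R2 -= 4*R1 → (0, 0, -4, 0)  (L[2][1] := 4)
  R3 -= -1*R1 → (0, 0, 12, 4)  (L[3][1] := -1)
[col 2] pivot -4
  R3 -= -3*R2 → (0, 0, 0, 4)  (L[3][2] := -3)

L[2][0] = 1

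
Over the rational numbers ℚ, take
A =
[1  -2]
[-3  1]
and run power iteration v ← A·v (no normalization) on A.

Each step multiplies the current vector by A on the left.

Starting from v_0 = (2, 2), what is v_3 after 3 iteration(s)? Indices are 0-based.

v_3 = (2, -16)

v_0 = (2, 2).
v_1 = A·v_0 = (-2, -4).
v_2 = A·v_1 = (6, 2).
v_3 = A·v_2 = (2, -16).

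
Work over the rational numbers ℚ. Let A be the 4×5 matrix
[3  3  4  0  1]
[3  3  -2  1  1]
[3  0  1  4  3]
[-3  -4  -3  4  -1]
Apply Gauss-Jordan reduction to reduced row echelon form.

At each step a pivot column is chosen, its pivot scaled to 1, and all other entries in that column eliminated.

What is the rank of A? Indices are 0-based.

pivot(0,0)=3: scale R0 → (1, 1, 4/3, 0, 1/3)
  clear (1,0): R1 −= (3)R0 → (0, 0, -6, 1, 0)
  clear (2,0): R2 −= (3)R0 → (0, -3, -3, 4, 2)
  clear (3,0): R3 −= (-3)R0 → (0, -1, 1, 4, 0)
pivot(1,1): swap R1↔R2
pivot(1,1)=-3: scale R1 → (0, 1, 1, -4/3, -2/3)
  clear (0,1): R0 −= (1)R1 → (1, 0, 1/3, 4/3, 1)
  clear (3,1): R3 −= (-1)R1 → (0, 0, 2, 8/3, -2/3)
pivot(2,2)=-6: scale R2 → (0, 0, 1, -1/6, 0)
  clear (0,2): R0 −= (1/3)R2 → (1, 0, 0, 25/18, 1)
  clear (1,2): R1 −= (1)R2 → (0, 1, 0, -7/6, -2/3)
  clear (3,2): R3 −= (2)R2 → (0, 0, 0, 3, -2/3)
pivot(3,3)=3: scale R3 → (0, 0, 0, 1, -2/9)
  clear (0,3): R0 −= (25/18)R3 → (1, 0, 0, 0, 106/81)
  clear (1,3): R1 −= (-7/6)R3 → (0, 1, 0, 0, -25/27)
  clear (2,3): R2 −= (-1/6)R3 → (0, 0, 1, 0, -1/27)

rank = 4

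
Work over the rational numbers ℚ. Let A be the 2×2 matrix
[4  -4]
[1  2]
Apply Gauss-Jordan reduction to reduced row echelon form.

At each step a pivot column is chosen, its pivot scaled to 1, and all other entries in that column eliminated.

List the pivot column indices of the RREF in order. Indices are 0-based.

pivot columns: 0, 1

pivot(0,0)=4: scale R0 → (1, -1)
  clear (1,0): R1 −= (1)R0 → (0, 3)
pivot(1,1)=3: scale R1 → (0, 1)
  clear (0,1): R0 −= (-1)R1 → (1, 0)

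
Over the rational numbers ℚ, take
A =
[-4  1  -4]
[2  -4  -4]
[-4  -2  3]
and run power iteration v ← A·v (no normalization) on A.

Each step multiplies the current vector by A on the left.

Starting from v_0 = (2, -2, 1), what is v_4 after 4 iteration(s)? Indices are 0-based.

v_4 = (2312, -1604, 1333)

v_0 = (2, -2, 1).
v_1 = A·v_0 = (-14, 8, -1).
v_2 = A·v_1 = (68, -56, 37).
v_3 = A·v_2 = (-476, 212, -49).
v_4 = A·v_3 = (2312, -1604, 1333).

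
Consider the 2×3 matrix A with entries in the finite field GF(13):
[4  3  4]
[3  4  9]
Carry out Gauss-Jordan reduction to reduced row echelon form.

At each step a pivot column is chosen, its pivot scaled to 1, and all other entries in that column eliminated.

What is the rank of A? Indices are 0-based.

pivot(0,0)=4: scale R0 → (1, 4, 1)
  clear (1,0): R1 −= (3)R0 → (0, 5, 6)
pivot(1,1)=5: scale R1 → (0, 1, 9)
  clear (0,1): R0 −= (4)R1 → (1, 0, 4)

rank = 2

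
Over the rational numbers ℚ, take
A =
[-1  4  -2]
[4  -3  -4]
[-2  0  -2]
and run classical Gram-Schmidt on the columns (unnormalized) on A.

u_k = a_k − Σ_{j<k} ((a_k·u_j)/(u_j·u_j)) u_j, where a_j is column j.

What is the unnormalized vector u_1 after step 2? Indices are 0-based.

u_1 = (68/21, 1/21, -32/21)

Step 1: u_0 = a_0 = (-1, 4, -2).
Step 2: u_1 = a_1 − (-16/21)·u_0 = (68/21, 1/21, -32/21).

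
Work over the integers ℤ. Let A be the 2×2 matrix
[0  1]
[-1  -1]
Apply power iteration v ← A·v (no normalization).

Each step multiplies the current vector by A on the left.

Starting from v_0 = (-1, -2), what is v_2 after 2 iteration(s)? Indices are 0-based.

v_2 = (3, -1)

v_0 = (-1, -2).
v_1 = A·v_0 = (-2, 3).
v_2 = A·v_1 = (3, -1).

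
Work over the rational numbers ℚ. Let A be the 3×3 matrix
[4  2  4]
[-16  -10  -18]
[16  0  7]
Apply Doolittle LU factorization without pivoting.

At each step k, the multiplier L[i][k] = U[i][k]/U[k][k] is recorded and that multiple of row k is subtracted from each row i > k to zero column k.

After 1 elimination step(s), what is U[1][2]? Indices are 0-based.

U[1][2] = -2

[col 0] pivot 4
  R1 -= -4*R0 → (0, -2, -2)  (L[1][0] := -4)
  R2 -= 4*R0 → (0, -8, -9)  (L[2][0] := 4)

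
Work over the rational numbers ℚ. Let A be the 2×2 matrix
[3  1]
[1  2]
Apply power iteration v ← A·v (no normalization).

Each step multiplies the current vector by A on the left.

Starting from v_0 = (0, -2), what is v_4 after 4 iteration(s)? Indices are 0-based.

v_4 = (-150, -100)

v_0 = (0, -2).
v_1 = A·v_0 = (-2, -4).
v_2 = A·v_1 = (-10, -10).
v_3 = A·v_2 = (-40, -30).
v_4 = A·v_3 = (-150, -100).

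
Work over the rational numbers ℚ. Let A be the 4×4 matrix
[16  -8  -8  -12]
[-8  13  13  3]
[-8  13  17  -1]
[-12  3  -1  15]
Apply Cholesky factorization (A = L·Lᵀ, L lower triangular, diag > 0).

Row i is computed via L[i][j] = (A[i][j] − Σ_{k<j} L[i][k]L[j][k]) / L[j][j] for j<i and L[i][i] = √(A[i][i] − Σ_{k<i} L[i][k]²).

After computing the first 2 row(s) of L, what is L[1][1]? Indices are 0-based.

Step 1: L[0][0] = √(16) = 4.
  L[1][0] = (-8) / L[0][0] = -2.
Step 2: L[1][1] = √(9) = 3.

L[1][1] = 3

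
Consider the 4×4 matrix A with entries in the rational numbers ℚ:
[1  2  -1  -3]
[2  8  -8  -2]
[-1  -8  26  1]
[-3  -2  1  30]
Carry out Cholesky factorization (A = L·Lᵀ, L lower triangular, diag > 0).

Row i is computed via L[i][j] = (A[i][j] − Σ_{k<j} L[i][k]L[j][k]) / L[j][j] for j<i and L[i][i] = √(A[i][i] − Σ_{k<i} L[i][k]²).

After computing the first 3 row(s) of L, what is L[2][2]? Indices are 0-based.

Step 1: L[0][0] = √(1) = 1.
  L[1][0] = (2) / L[0][0] = 2.
Step 2: L[1][1] = √(4) = 2.
  L[2][0] = (-1) / L[0][0] = -1.
  L[2][1] = (-6) / L[1][1] = -3.
Step 3: L[2][2] = √(16) = 4.

L[2][2] = 4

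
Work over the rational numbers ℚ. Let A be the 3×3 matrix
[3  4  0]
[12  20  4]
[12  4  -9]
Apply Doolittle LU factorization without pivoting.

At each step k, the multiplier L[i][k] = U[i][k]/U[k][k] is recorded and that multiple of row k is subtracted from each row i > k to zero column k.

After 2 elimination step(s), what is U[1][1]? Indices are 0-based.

[col 0] pivot 3
  R1 -= 4*R0 → (0, 4, 4)  (L[1][0] := 4)
  R2 -= 4*R0 → (0, -12, -9)  (L[2][0] := 4)
[col 1] pivot 4
  R2 -= -3*R1 → (0, 0, 3)  (L[2][1] := -3)

U[1][1] = 4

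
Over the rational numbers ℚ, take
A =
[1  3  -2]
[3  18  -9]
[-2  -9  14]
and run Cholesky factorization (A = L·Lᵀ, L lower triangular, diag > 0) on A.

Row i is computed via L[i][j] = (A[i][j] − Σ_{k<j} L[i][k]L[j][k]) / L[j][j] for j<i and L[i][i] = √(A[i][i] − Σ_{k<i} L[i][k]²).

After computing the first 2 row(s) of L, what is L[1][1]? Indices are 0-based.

L[1][1] = 3

Step 1: L[0][0] = √(1) = 1.
  L[1][0] = (3) / L[0][0] = 3.
Step 2: L[1][1] = √(9) = 3.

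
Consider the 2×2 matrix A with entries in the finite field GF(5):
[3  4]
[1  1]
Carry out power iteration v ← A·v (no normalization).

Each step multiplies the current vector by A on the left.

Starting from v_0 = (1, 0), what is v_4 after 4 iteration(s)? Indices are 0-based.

v_4 = (3, 2)

v_0 = (1, 0).
v_1 = A·v_0 = (3, 1).
v_2 = A·v_1 = (3, 4).
v_3 = A·v_2 = (0, 2).
v_4 = A·v_3 = (3, 2).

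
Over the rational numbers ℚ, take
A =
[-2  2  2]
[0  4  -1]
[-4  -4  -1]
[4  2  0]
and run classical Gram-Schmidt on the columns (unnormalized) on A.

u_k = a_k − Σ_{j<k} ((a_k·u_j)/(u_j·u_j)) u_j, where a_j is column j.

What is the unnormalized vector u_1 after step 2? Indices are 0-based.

Step 1: u_0 = a_0 = (-2, 0, -4, 4).
Step 2: u_1 = a_1 − (5/9)·u_0 = (28/9, 4, -16/9, -2/9).

u_1 = (28/9, 4, -16/9, -2/9)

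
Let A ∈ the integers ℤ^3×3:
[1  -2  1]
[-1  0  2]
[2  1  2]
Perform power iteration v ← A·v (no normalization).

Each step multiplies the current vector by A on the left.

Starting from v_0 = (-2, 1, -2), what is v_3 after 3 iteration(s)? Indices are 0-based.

v_3 = (-21, -47, -82)

v_0 = (-2, 1, -2).
v_1 = A·v_0 = (-6, -2, -7).
v_2 = A·v_1 = (-9, -8, -28).
v_3 = A·v_2 = (-21, -47, -82).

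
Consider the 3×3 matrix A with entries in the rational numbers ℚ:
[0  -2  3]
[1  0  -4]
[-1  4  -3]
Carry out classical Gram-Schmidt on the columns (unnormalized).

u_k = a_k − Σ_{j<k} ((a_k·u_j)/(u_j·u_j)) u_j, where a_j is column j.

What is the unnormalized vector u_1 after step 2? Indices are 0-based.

Step 1: u_0 = a_0 = (0, 1, -1).
Step 2: u_1 = a_1 − (-2)·u_0 = (-2, 2, 2).

u_1 = (-2, 2, 2)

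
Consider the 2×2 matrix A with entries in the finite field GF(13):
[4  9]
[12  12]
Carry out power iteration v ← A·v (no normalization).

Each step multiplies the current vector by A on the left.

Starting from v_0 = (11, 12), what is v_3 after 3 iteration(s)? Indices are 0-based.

v_0 = (11, 12).
v_1 = A·v_0 = (9, 3).
v_2 = A·v_1 = (11, 1).
v_3 = A·v_2 = (1, 1).

v_3 = (1, 1)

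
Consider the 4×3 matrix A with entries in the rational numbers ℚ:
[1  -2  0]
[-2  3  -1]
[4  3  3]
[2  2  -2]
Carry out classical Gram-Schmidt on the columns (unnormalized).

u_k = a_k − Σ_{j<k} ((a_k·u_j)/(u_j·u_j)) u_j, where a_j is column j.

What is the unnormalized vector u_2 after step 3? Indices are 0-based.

u_2 = (-152/293, -4/293, 436/293, -800/293)

Step 1: u_0 = a_0 = (1, -2, 4, 2).
Step 2: u_1 = a_1 − (8/25)·u_0 = (-58/25, 91/25, 43/25, 34/25).
Step 3: u_2 = a_2 − (2/5)·u_0 − (-15/293)·u_1 = (-152/293, -4/293, 436/293, -800/293).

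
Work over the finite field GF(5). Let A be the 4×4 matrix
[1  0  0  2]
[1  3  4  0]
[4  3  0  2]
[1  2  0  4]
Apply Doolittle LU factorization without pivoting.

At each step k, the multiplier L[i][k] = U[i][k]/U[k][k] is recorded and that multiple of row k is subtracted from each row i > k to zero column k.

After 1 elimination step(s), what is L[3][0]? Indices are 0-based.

k=0: U[0][0]=1
  eliminate (1,0): mult=1, new row 1: (0, 3, 4, 3); set L[1][0]=1
  eliminate (2,0): mult=4, new row 2: (0, 3, 0, 4); set L[2][0]=4
  eliminate (3,0): mult=1, new row 3: (0, 2, 0, 2); set L[3][0]=1

L[3][0] = 1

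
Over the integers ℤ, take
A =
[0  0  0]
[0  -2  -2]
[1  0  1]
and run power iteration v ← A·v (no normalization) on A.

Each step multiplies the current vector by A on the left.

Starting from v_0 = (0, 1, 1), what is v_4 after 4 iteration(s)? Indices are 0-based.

v_0 = (0, 1, 1).
v_1 = A·v_0 = (0, -4, 1).
v_2 = A·v_1 = (0, 6, 1).
v_3 = A·v_2 = (0, -14, 1).
v_4 = A·v_3 = (0, 26, 1).

v_4 = (0, 26, 1)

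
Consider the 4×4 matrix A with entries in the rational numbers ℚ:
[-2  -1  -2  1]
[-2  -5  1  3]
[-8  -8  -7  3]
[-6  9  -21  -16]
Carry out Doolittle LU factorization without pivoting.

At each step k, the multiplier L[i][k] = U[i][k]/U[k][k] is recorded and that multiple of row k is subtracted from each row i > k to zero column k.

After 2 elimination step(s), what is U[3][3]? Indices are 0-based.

U[3][3] = -13

[col 0] pivot -2
  R1 -= 1*R0 → (0, -4, 3, 2)  (L[1][0] := 1)
  R2 -= 4*R0 → (0, -4, 1, -1)  (L[2][0] := 4)
  R3 -= 3*R0 → (0, 12, -15, -19)  (L[3][0] := 3)
[col 1] pivot -4
  R2 -= 1*R1 → (0, 0, -2, -3)  (L[2][1] := 1)
  R3 -= -3*R1 → (0, 0, -6, -13)  (L[3][1] := -3)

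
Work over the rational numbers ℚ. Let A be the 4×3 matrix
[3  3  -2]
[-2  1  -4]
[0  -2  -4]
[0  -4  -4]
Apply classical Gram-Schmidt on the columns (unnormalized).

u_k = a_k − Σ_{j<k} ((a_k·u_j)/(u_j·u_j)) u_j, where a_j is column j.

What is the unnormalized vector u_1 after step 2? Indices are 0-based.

Step 1: u_0 = a_0 = (3, -2, 0, 0).
Step 2: u_1 = a_1 − (7/13)·u_0 = (18/13, 27/13, -2, -4).

u_1 = (18/13, 27/13, -2, -4)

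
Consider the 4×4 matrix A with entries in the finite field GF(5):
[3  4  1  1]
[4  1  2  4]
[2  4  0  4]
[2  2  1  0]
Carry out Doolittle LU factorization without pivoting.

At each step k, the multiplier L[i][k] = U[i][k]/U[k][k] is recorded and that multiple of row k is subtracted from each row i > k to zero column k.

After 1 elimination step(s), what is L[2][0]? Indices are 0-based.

L[2][0] = 4

Step 1: pivot at (0,0) is 3.
  row1 ← row1 − (3)·row0  ⇒  L[1][0]=3, U row1=(0, 4, 4, 1)
  row2 ← row2 − (4)·row0  ⇒  L[2][0]=4, U row2=(0, 3, 1, 0)
  row3 ← row3 − (4)·row0  ⇒  L[3][0]=4, U row3=(0, 1, 2, 1)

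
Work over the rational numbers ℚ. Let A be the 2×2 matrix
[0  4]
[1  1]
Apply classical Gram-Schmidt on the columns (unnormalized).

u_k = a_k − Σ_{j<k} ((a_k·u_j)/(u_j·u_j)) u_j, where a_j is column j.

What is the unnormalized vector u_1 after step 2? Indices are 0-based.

Step 1: u_0 = a_0 = (0, 1).
Step 2: u_1 = a_1 − (1)·u_0 = (4, 0).

u_1 = (4, 0)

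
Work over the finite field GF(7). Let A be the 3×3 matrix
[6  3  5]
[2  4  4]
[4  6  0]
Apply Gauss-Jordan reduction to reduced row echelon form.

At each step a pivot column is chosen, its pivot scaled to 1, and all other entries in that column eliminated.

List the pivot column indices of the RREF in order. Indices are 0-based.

pivot columns: 0, 1, 2

pivot(0,0)=6: scale R0 → (1, 4, 2)
  clear (1,0): R1 −= (2)R0 → (0, 3, 0)
  clear (2,0): R2 −= (4)R0 → (0, 4, 6)
pivot(1,1)=3: scale R1 → (0, 1, 0)
  clear (0,1): R0 −= (4)R1 → (1, 0, 2)
  clear (2,1): R2 −= (4)R1 → (0, 0, 6)
pivot(2,2)=6: scale R2 → (0, 0, 1)
  clear (0,2): R0 −= (2)R2 → (1, 0, 0)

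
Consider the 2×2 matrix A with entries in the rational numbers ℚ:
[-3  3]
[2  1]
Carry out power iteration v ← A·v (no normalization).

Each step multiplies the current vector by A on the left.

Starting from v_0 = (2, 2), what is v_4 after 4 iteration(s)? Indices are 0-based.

v_0 = (2, 2).
v_1 = A·v_0 = (0, 6).
v_2 = A·v_1 = (18, 6).
v_3 = A·v_2 = (-36, 42).
v_4 = A·v_3 = (234, -30).

v_4 = (234, -30)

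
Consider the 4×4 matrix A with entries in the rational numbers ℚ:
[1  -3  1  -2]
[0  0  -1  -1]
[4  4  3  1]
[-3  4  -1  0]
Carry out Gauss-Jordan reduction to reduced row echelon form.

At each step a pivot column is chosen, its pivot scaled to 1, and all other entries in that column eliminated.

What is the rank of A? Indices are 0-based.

rank = 4

pivot(0,0)=1: scale R0 → (1, -3, 1, -2)
  clear (2,0): R2 −= (4)R0 → (0, 16, -1, 9)
  clear (3,0): R3 −= (-3)R0 → (0, -5, 2, -6)
pivot(1,1): swap R1↔R2
pivot(1,1)=16: scale R1 → (0, 1, -1/16, 9/16)
  clear (0,1): R0 −= (-3)R1 → (1, 0, 13/16, -5/16)
  clear (3,1): R3 −= (-5)R1 → (0, 0, 27/16, -51/16)
pivot(2,2)=-1: scale R2 → (0, 0, 1, 1)
  clear (0,2): R0 −= (13/16)R2 → (1, 0, 0, -9/8)
  clear (1,2): R1 −= (-1/16)R2 → (0, 1, 0, 5/8)
  clear (3,2): R3 −= (27/16)R2 → (0, 0, 0, -39/8)
pivot(3,3)=-39/8: scale R3 → (0, 0, 0, 1)
  clear (0,3): R0 −= (-9/8)R3 → (1, 0, 0, 0)
  clear (1,3): R1 −= (5/8)R3 → (0, 1, 0, 0)
  clear (2,3): R2 −= (1)R3 → (0, 0, 1, 0)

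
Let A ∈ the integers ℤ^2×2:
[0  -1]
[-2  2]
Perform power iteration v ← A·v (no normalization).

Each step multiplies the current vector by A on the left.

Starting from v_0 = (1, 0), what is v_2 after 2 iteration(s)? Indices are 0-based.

v_0 = (1, 0).
v_1 = A·v_0 = (0, -2).
v_2 = A·v_1 = (2, -4).

v_2 = (2, -4)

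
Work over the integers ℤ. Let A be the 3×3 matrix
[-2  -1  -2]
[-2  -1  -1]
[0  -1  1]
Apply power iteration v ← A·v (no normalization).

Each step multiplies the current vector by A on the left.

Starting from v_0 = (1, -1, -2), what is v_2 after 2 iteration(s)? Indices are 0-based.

v_2 = (-5, -6, -2)

v_0 = (1, -1, -2).
v_1 = A·v_0 = (3, 1, -1).
v_2 = A·v_1 = (-5, -6, -2).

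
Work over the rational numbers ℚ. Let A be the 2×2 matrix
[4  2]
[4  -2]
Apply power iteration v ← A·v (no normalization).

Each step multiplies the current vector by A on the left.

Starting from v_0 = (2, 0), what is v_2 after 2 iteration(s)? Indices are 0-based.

v_0 = (2, 0).
v_1 = A·v_0 = (8, 8).
v_2 = A·v_1 = (48, 16).

v_2 = (48, 16)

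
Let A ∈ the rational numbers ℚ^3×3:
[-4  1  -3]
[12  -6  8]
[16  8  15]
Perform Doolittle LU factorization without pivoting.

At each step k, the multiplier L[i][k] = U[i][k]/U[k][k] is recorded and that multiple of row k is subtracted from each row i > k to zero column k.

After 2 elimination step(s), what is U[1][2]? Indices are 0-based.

U[1][2] = -1

[col 0] pivot -4
  R1 -= -3*R0 → (0, -3, -1)  (L[1][0] := -3)
  R2 -= -4*R0 → (0, 12, 3)  (L[2][0] := -4)
[col 1] pivot -3
  R2 -= -4*R1 → (0, 0, -1)  (L[2][1] := -4)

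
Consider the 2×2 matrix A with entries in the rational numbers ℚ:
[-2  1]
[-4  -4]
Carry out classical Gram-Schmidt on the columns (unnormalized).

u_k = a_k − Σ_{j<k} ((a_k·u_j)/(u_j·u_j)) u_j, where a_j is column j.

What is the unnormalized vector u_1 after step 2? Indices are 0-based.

Step 1: u_0 = a_0 = (-2, -4).
Step 2: u_1 = a_1 − (7/10)·u_0 = (12/5, -6/5).

u_1 = (12/5, -6/5)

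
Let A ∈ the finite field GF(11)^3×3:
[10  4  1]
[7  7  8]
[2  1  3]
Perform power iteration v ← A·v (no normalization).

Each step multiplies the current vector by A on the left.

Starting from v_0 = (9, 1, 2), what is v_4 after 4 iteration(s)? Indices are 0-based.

v_4 = (5, 4, 8)

v_0 = (9, 1, 2).
v_1 = A·v_0 = (8, 9, 3).
v_2 = A·v_1 = (9, 0, 1).
v_3 = A·v_2 = (3, 5, 10).
v_4 = A·v_3 = (5, 4, 8).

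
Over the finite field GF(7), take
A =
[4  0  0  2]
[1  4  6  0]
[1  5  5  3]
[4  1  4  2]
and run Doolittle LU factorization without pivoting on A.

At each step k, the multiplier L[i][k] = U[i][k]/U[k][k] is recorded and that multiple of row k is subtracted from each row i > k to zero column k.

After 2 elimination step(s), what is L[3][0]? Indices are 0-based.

[col 0] pivot 4
  R1 -= 2*R0 → (0, 4, 6, 3)  (L[1][0] := 2)
  R2 -= 2*R0 → (0, 5, 5, 6)  (L[2][0] := 2)
  R3 -= 1*R0 → (0, 1, 4, 0)  (L[3][0] := 1)
[col 1] pivot 4
  R2 -= 3*R1 → (0, 0, 1, 4)  (L[2][1] := 3)
  R3 -= 2*R1 → (0, 0, 6, 1)  (L[3][1] := 2)

L[3][0] = 1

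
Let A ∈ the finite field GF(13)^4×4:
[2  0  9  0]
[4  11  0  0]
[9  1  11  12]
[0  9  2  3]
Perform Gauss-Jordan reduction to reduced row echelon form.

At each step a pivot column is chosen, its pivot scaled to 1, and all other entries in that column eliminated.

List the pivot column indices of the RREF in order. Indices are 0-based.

[1] R0 /= 2  ⇒  (1, 0, 11, 0)
     R1 -= 4·R0  ⇒  (0, 11, 8, 0)
     R2 -= 9·R0  ⇒  (0, 1, 3, 12)
[2] R1 /= 11  ⇒  (0, 1, 9, 0)
     R2 -= 1·R1  ⇒  (0, 0, 7, 12)
     R3 -= 9·R1  ⇒  (0, 0, 12, 3)
[3] R2 /= 7  ⇒  (0, 0, 1, 11)
     R0 -= 11·R2  ⇒  (1, 0, 0, 9)
     R1 -= 9·R2  ⇒  (0, 1, 0, 5)
     R3 -= 12·R2  ⇒  (0, 0, 0, 1)
[4] R3 /= 1  ⇒  (0, 0, 0, 1)
     R0 -= 9·R3  ⇒  (1, 0, 0, 0)
     R1 -= 5·R3  ⇒  (0, 1, 0, 0)
     R2 -= 11·R3  ⇒  (0, 0, 1, 0)

pivot columns: 0, 1, 2, 3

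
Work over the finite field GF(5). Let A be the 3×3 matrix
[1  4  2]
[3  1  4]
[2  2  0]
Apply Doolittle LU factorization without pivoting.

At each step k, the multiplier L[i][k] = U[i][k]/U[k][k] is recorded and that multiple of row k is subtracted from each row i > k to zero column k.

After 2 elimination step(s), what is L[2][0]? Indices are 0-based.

L[2][0] = 2

Step 1: pivot at (0,0) is 1.
  row1 ← row1 − (3)·row0  ⇒  L[1][0]=3, U row1=(0, 4, 3)
  row2 ← row2 − (2)·row0  ⇒  L[2][0]=2, U row2=(0, 4, 1)
Step 2: pivot at (1,1) is 4.
  row2 ← row2 − (1)·row1  ⇒  L[2][1]=1, U row2=(0, 0, 3)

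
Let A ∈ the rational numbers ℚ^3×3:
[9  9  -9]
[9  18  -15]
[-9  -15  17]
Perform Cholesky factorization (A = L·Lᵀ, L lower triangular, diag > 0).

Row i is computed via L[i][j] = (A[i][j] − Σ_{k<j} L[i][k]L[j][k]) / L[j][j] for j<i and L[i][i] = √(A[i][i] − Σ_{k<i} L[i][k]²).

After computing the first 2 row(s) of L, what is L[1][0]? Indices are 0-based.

L[1][0] = 3

Step 1: L[0][0] = √(9) = 3.
  L[1][0] = (9) / L[0][0] = 3.
Step 2: L[1][1] = √(9) = 3.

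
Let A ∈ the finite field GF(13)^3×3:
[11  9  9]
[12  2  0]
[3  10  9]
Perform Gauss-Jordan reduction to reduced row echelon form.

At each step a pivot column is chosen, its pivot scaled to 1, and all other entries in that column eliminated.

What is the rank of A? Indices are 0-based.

rank = 3

[1] R0 /= 11  ⇒  (1, 2, 2)
     R1 -= 12·R0  ⇒  (0, 4, 2)
     R2 -= 3·R0  ⇒  (0, 4, 3)
[2] R1 /= 4  ⇒  (0, 1, 7)
     R0 -= 2·R1  ⇒  (1, 0, 1)
     R2 -= 4·R1  ⇒  (0, 0, 1)
[3] R2 /= 1  ⇒  (0, 0, 1)
     R0 -= 1·R2  ⇒  (1, 0, 0)
     R1 -= 7·R2  ⇒  (0, 1, 0)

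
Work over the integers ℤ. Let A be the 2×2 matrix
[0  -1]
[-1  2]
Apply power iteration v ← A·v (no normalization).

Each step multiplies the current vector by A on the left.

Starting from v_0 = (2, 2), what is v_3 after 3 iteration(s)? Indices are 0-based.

v_0 = (2, 2).
v_1 = A·v_0 = (-2, 2).
v_2 = A·v_1 = (-2, 6).
v_3 = A·v_2 = (-6, 14).

v_3 = (-6, 14)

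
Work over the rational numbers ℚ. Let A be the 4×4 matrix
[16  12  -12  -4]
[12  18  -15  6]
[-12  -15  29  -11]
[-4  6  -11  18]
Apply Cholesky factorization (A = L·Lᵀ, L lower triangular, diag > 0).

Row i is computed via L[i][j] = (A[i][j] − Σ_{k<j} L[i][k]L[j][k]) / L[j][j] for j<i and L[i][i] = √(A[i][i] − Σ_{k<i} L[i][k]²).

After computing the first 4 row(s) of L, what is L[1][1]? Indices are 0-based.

L[1][1] = 3

Step 1: L[0][0] = √(16) = 4.
  L[1][0] = (12) / L[0][0] = 3.
Step 2: L[1][1] = √(9) = 3.
  L[2][0] = (-12) / L[0][0] = -3.
  L[2][1] = (-6) / L[1][1] = -2.
Step 3: L[2][2] = √(16) = 4.
  L[3][0] = (-4) / L[0][0] = -1.
  L[3][1] = (9) / L[1][1] = 3.
  L[3][2] = (-8) / L[2][2] = -2.
Step 4: L[3][3] = √(4) = 2.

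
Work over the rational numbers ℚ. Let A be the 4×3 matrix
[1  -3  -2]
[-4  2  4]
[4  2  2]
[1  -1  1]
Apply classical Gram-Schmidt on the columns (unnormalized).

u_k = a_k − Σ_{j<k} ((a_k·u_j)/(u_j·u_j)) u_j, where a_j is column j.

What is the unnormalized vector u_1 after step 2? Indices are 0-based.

Step 1: u_0 = a_0 = (1, -4, 4, 1).
Step 2: u_1 = a_1 − (-2/17)·u_0 = (-49/17, 26/17, 42/17, -15/17).

u_1 = (-49/17, 26/17, 42/17, -15/17)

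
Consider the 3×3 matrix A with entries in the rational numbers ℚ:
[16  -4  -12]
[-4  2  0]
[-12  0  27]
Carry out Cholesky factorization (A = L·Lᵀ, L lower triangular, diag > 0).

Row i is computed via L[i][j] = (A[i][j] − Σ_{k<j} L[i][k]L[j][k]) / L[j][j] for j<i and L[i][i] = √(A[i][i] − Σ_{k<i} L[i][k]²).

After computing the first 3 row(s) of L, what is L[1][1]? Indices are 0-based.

L[1][1] = 1

Step 1: L[0][0] = √(16) = 4.
  L[1][0] = (-4) / L[0][0] = -1.
Step 2: L[1][1] = √(1) = 1.
  L[2][0] = (-12) / L[0][0] = -3.
  L[2][1] = (-3) / L[1][1] = -3.
Step 3: L[2][2] = √(9) = 3.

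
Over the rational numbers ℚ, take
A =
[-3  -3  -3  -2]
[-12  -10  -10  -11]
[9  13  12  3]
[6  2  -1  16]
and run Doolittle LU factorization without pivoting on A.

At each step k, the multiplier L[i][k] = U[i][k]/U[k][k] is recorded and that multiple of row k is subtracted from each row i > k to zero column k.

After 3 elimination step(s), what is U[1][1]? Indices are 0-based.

Step 1: pivot at (0,0) is -3.
  row1 ← row1 − (4)·row0  ⇒  L[1][0]=4, U row1=(0, 2, 2, -3)
  row2 ← row2 − (-3)·row0  ⇒  L[2][0]=-3, U row2=(0, 4, 3, -3)
  row3 ← row3 − (-2)·row0  ⇒  L[3][0]=-2, U row3=(0, -4, -7, 12)
Step 2: pivot at (1,1) is 2.
  row2 ← row2 − (2)·row1  ⇒  L[2][1]=2, U row2=(0, 0, -1, 3)
  row3 ← row3 − (-2)·row1  ⇒  L[3][1]=-2, U row3=(0, 0, -3, 6)
Step 3: pivot at (2,2) is -1.
  row3 ← row3 − (3)·row2  ⇒  L[3][2]=3, U row3=(0, 0, 0, -3)

U[1][1] = 2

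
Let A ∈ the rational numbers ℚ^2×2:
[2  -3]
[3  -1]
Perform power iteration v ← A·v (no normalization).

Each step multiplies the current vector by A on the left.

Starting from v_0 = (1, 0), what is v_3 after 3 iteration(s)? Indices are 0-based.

v_3 = (-19, -18)

v_0 = (1, 0).
v_1 = A·v_0 = (2, 3).
v_2 = A·v_1 = (-5, 3).
v_3 = A·v_2 = (-19, -18).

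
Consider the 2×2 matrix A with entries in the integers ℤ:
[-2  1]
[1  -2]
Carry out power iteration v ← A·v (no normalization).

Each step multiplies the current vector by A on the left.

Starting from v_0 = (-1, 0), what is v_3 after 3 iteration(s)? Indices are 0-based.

v_3 = (14, -13)

v_0 = (-1, 0).
v_1 = A·v_0 = (2, -1).
v_2 = A·v_1 = (-5, 4).
v_3 = A·v_2 = (14, -13).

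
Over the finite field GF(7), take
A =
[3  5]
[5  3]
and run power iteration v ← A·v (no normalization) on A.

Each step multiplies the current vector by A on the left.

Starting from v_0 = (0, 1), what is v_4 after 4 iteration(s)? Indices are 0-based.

v_0 = (0, 1).
v_1 = A·v_0 = (5, 3).
v_2 = A·v_1 = (2, 6).
v_3 = A·v_2 = (1, 0).
v_4 = A·v_3 = (3, 5).

v_4 = (3, 5)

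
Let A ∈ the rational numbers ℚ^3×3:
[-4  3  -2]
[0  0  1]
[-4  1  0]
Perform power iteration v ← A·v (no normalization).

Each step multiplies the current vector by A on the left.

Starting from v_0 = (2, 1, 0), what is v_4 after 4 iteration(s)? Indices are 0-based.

v_4 = (1134, -143, 808)

v_0 = (2, 1, 0).
v_1 = A·v_0 = (-5, 0, -7).
v_2 = A·v_1 = (34, -7, 20).
v_3 = A·v_2 = (-197, 20, -143).
v_4 = A·v_3 = (1134, -143, 808).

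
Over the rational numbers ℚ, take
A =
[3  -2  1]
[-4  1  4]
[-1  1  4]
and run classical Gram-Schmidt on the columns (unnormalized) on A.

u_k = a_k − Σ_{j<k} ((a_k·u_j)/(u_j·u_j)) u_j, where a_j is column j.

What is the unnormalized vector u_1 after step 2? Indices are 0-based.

u_1 = (-19/26, -9/13, 15/26)

Step 1: u_0 = a_0 = (3, -4, -1).
Step 2: u_1 = a_1 − (-11/26)·u_0 = (-19/26, -9/13, 15/26).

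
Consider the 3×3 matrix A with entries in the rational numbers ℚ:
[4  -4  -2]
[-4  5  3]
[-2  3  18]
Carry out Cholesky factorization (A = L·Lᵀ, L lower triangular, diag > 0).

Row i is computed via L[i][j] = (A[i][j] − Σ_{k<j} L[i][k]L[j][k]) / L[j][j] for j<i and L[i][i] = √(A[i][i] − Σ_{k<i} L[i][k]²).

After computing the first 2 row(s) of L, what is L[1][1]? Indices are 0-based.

L[1][1] = 1

Step 1: L[0][0] = √(4) = 2.
  L[1][0] = (-4) / L[0][0] = -2.
Step 2: L[1][1] = √(1) = 1.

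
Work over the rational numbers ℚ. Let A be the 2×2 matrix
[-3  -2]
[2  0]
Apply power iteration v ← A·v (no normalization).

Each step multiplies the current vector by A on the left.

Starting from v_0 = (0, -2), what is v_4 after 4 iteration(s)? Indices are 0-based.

v_0 = (0, -2).
v_1 = A·v_0 = (4, 0).
v_2 = A·v_1 = (-12, 8).
v_3 = A·v_2 = (20, -24).
v_4 = A·v_3 = (-12, 40).

v_4 = (-12, 40)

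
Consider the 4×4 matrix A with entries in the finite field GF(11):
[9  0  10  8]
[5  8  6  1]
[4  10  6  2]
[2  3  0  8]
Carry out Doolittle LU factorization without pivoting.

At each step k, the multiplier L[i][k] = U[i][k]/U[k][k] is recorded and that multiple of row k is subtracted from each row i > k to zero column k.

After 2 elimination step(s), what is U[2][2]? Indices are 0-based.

U[2][2] = 1

[col 0] pivot 9
  R1 -= 3*R0 → (0, 8, 9, 10)  (L[1][0] := 3)
  R2 -= 9*R0 → (0, 10, 4, 7)  (L[2][0] := 9)
  R3 -= 10*R0 → (0, 3, 10, 5)  (L[3][0] := 10)
[col 1] pivot 8
  R2 -= 4*R1 → (0, 0, 1, 0)  (L[2][1] := 4)
  R3 -= 10*R1 → (0, 0, 8, 4)  (L[3][1] := 10)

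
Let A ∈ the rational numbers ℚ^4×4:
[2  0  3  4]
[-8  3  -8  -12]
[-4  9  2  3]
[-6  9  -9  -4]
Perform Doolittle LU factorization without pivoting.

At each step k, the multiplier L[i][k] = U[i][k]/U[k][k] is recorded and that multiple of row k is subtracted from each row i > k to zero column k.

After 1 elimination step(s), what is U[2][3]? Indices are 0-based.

Step 1: pivot at (0,0) is 2.
  row1 ← row1 − (-4)·row0  ⇒  L[1][0]=-4, U row1=(0, 3, 4, 4)
  row2 ← row2 − (-2)·row0  ⇒  L[2][0]=-2, U row2=(0, 9, 8, 11)
  row3 ← row3 − (-3)·row0  ⇒  L[3][0]=-3, U row3=(0, 9, 0, 8)

U[2][3] = 11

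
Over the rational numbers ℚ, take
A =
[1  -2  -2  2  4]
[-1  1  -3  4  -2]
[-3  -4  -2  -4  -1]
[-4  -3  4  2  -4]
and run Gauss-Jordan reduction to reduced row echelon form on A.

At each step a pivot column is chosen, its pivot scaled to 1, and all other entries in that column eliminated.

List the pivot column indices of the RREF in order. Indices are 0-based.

pivot columns: 0, 1, 2, 3

pivot(0,0)=1: scale R0 → (1, -2, -2, 2, 4)
  clear (1,0): R1 −= (-1)R0 → (0, -1, -5, 6, 2)
  clear (2,0): R2 −= (-3)R0 → (0, -10, -8, 2, 11)
  clear (3,0): R3 −= (-4)R0 → (0, -11, -4, 10, 12)
pivot(1,1)=-1: scale R1 → (0, 1, 5, -6, -2)
  clear (0,1): R0 −= (-2)R1 → (1, 0, 8, -10, 0)
  clear (2,1): R2 −= (-10)R1 → (0, 0, 42, -58, -9)
  clear (3,1): R3 −= (-11)R1 → (0, 0, 51, -56, -10)
pivot(2,2)=42: scale R2 → (0, 0, 1, -29/21, -3/14)
  clear (0,2): R0 −= (8)R2 → (1, 0, 0, 22/21, 12/7)
  clear (1,2): R1 −= (5)R2 → (0, 1, 0, 19/21, -13/14)
  clear (3,2): R3 −= (51)R2 → (0, 0, 0, 101/7, 13/14)
pivot(3,3)=101/7: scale R3 → (0, 0, 0, 1, 13/202)
  clear (0,3): R0 −= (22/21)R3 → (1, 0, 0, 0, 499/303)
  clear (1,3): R1 −= (19/21)R3 → (0, 1, 0, 0, -299/303)
  clear (2,3): R2 −= (-29/21)R3 → (0, 0, 1, 0, -38/303)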